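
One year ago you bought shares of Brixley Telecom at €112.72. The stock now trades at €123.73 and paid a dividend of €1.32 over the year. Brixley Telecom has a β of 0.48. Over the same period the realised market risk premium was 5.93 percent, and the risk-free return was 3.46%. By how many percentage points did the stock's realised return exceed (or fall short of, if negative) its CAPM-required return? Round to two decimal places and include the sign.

Realised HPR = (P1 + D1 − P0) / P0 = (123.73 + 1.32 − 112.72) / 112.72 = 12.33 / 112.72 = 10.9386%
CAPM required = R_f + β·MRP = 3.46% + 0.48 × 5.93% = 6.3064%
α = realised − required = 10.9386% − 6.3064% = +4.63%

+4.63%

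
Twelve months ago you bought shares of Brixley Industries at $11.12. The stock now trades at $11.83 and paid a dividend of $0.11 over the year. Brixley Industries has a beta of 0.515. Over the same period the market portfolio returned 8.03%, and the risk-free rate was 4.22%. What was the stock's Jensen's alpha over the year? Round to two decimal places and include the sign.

Realised HPR = (P1 + D1 − P0) / P0 = (11.83 + 0.11 − 11.12) / 11.12 = 0.82 / 11.12 = 7.3741%
MRP = 8.03% − 4.22% = 3.81%
CAPM required = R_f + β·MRP = 4.22% + 0.515 × 3.81% = 6.18215%
α = realised − required = 7.3741% − 6.18215% = +1.19%

+1.19%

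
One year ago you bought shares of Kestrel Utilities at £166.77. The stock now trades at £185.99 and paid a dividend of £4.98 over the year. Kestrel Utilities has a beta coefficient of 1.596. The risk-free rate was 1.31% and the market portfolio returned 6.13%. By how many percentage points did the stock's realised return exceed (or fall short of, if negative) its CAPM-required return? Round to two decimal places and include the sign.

Realised HPR = (P1 + D1 − P0) / P0 = (185.99 + 4.98 − 166.77) / 166.77 = 24.20 / 166.77 = 14.5110%
MRP = 6.13% − 1.31% = 4.82%
CAPM required = R_f + β·MRP = 1.31% + 1.596 × 4.82% = 9.00272%
α = realised − required = 14.5110% − 9.00272% = +5.51%

+5.51%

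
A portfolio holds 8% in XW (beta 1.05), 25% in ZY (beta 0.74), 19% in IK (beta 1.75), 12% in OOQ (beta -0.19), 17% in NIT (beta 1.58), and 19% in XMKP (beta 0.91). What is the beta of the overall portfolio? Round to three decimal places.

1.020

β_P = Σ w_i β_i = 0.08×1.05 + 0.25×0.74 + 0.19×1.75 + 0.12×-0.19 + 0.17×1.58 + 0.19×0.91 = 1.0202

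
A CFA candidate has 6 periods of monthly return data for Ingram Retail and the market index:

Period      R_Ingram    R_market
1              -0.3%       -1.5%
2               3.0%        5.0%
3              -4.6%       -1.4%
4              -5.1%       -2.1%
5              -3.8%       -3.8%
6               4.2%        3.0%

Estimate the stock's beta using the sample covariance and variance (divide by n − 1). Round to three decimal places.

Mean R_i = (-0.3 + 3.0 − 4.6 − 5.1 − 3.8 + 4.2) / 6 = -1.1000%
Mean R_m = (-1.5 + 5.0 − 1.4 − 2.1 − 3.8 + 3.0) / 6 = -0.1333%
Σ(R_i − R̄_i)(R_m − R̄_m) = 58.7600  ⇒  Cov = 58.7600 / 5 = 11.7520
Σ(R_m − R̄_m)² = 56.9533  ⇒  Var(R_m) = 56.9533 / 5 = 11.3907
β = Cov / Var(R_m) = 11.7520 / 11.3907 = 1.0317

1.032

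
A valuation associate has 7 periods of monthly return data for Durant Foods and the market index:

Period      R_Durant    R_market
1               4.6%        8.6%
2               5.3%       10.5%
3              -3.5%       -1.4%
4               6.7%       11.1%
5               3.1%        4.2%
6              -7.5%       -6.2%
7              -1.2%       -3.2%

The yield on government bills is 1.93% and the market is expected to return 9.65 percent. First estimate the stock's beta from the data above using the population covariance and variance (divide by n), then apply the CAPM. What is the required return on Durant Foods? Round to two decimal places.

Mean R_i = (4.6 + 5.3 − 3.5 + 6.7 + 3.1 − 7.5 − 1.2) / 7 = 1.0714%
Mean R_m = (8.6 + 10.5 − 1.4 + 11.1 + 4.2 − 6.2 − 3.2) / 7 = 3.3714%
Σ(R_i − R̄_i)(R_m − R̄_m) = 212.5543  ⇒  Cov = 212.5543 / 7 = 30.3649
Σ(R_m − R̄_m)² = 296.1343  ⇒  Var(R_m) = 296.1343 / 7 = 42.3049
β = Cov / Var(R_m) = 30.3649 / 42.3049 = 0.7178
MRP = 9.65% − 1.93% = 7.72%
E(R) = R_f + β × MRP = 1.93% + 0.7178 × 7.72% = 7.47%

7.47%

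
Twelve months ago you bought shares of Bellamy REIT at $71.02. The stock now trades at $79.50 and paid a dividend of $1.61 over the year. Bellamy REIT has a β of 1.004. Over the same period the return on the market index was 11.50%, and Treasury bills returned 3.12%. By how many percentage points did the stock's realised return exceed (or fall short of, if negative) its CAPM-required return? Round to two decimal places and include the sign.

+2.67%

Realised HPR = (P1 + D1 − P0) / P0 = (79.50 + 1.61 − 71.02) / 71.02 = 10.09 / 71.02 = 14.2073%
MRP = 11.50% − 3.12% = 8.38%
CAPM required = R_f + β·MRP = 3.12% + 1.004 × 8.38% = 11.53352%
α = realised − required = 14.2073% − 11.53352% = +2.67%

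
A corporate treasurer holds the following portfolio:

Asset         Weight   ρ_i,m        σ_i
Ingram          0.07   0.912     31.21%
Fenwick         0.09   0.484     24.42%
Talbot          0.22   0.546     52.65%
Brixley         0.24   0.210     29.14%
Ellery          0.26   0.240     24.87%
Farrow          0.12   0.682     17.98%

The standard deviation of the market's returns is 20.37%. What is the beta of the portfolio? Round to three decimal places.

β_Ingram = 0.912 × 31.21% / 20.37% = 1.3973
β_Fenwick = 0.484 × 24.42% / 20.37% = 0.5802
β_Talbot = 0.546 × 52.65% / 20.37% = 1.4112
β_Brixley = 0.210 × 29.14% / 20.37% = 0.3004
β_Ellery = 0.240 × 24.87% / 20.37% = 0.2930
β_Farrow = 0.682 × 17.98% / 20.37% = 0.6020
β_P = Σ w_i β_i = 0.07×1.3973 + 0.09×0.5802 + 0.22×1.4112 + 0.24×0.3004 + 0.26×0.2930 + 0.12×0.6020 = 0.6810

0.681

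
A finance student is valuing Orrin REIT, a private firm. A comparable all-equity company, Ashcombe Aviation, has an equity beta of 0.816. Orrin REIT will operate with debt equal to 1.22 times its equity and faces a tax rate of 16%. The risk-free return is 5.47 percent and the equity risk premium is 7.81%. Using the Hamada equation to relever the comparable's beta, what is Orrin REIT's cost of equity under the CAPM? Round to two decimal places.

β_L = β_U × [1 + (1 − t)(D/E)] = 0.816 × [1 + (1 − 0.16) × 1.22]
    = 0.816 × [1 + 0.84 × 1.22] = 0.816 × 2.0248 = 1.6522
E(R) = R_f + β_L × MRP = 5.47% + 1.6522 × 7.81% = 18.37%

18.37%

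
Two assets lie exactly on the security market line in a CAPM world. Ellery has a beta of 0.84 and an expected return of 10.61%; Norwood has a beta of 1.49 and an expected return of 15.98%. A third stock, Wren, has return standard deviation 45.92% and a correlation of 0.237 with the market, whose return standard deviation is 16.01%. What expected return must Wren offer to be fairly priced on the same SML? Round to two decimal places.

9.29%

MRP = (15.98% − 10.61%) / (1.49 − 0.84) = 8.2615%
R_f = 10.61% − 0.84 × 8.2615% = 3.6703%
β_Wren = ρ·σ_i/σ_m = 0.237 × 45.92 / 16.01 = 0.6798
E(R_Wren) = R_f + β × MRP = 3.6703% + 0.6798 × 8.2615% = 9.29%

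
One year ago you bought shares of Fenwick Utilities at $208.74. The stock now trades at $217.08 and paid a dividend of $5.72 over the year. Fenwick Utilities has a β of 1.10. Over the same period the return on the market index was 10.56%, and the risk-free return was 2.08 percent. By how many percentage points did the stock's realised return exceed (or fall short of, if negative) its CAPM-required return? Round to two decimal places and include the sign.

Realised HPR = (P1 + D1 − P0) / P0 = (217.08 + 5.72 − 208.74) / 208.74 = 14.06 / 208.74 = 6.7357%
MRP = 10.56% − 2.08% = 8.48%
CAPM required = R_f + β·MRP = 2.08% + 1.10 × 8.48% = 11.4080%
α = realised − required = 6.7357% − 11.4080% = -4.67%

-4.67%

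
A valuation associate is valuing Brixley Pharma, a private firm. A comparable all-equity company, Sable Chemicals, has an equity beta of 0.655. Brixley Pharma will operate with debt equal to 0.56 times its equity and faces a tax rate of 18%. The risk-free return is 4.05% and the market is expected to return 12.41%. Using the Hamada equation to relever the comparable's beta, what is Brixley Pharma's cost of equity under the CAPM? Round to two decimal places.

β_L = β_U × [1 + (1 − t)(D/E)] = 0.655 × [1 + (1 − 0.18) × 0.56]
    = 0.655 × [1 + 0.82 × 0.56] = 0.655 × 1.4592 = 0.9558
MRP = 12.41% − 4.05% = 8.36%
E(R) = R_f + β_L × MRP = 4.05% + 0.9558 × 8.36% = 12.04%

12.04%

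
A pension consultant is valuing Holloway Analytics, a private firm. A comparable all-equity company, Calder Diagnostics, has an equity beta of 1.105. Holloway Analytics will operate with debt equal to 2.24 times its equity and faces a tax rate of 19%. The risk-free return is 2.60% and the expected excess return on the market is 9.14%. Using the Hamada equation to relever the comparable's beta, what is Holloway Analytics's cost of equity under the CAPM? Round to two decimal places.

β_L = β_U × [1 + (1 − t)(D/E)] = 1.105 × [1 + (1 − 0.19) × 2.24]
    = 1.105 × [1 + 0.81 × 2.24] = 1.105 × 2.8144 = 3.1099
E(R) = R_f + β_L × MRP = 2.60% + 3.1099 × 9.14% = 31.02%

31.02%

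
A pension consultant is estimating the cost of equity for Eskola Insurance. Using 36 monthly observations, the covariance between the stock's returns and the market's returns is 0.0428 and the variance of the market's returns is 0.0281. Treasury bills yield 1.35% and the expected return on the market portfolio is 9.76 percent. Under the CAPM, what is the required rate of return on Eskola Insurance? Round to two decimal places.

14.16%

β = Cov(R_i, R_m) / Var(R_m) = 0.0428 / 0.0281 = 1.5231
MRP = 9.76% − 1.35% = 8.41%
E(R) = R_f + β × MRP = 1.35% + 1.5231 × 8.41% = 14.16%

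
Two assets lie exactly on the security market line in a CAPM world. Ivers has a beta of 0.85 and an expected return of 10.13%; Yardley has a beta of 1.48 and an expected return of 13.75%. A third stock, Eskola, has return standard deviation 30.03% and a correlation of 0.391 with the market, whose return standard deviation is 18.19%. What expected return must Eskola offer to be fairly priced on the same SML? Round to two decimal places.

MRP = (13.75% − 10.13%) / (1.48 − 0.85) = 5.7460%
R_f = 10.13% − 0.85 × 5.7460% = 5.2459%
β_Eskola = ρ·σ_i/σ_m = 0.391 × 30.03 / 18.19 = 0.6455
E(R_Eskola) = R_f + β × MRP = 5.2459% + 0.6455 × 5.7460% = 8.95%

8.95%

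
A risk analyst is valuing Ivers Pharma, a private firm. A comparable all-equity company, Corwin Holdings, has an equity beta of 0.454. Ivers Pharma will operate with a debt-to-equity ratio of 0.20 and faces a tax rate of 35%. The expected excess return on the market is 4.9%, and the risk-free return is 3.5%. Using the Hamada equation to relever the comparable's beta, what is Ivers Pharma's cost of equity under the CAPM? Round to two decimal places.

β_L = β_U × [1 + (1 − t)(D/E)] = 0.454 × [1 + (1 − 0.35) × 0.20]
    = 0.454 × [1 + 0.65 × 0.20] = 0.454 × 1.1300 = 0.5130
E(R) = R_f + β_L × MRP = 3.5% + 0.5130 × 4.9% = 6.01%

6.01%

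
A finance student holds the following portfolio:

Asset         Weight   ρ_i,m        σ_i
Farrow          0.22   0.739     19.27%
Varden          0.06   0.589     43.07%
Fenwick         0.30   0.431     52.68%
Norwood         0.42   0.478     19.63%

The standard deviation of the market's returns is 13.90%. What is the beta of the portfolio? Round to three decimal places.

1.108

β_Farrow = 0.739 × 19.27% / 13.90% = 1.0245
β_Varden = 0.589 × 43.07% / 13.90% = 1.8251
β_Fenwick = 0.431 × 52.68% / 13.90% = 1.6335
β_Norwood = 0.478 × 19.63% / 13.90% = 0.6750
β_P = Σ w_i β_i = 0.22×1.0245 + 0.06×1.8251 + 0.30×1.6335 + 0.42×0.6750 = 1.1084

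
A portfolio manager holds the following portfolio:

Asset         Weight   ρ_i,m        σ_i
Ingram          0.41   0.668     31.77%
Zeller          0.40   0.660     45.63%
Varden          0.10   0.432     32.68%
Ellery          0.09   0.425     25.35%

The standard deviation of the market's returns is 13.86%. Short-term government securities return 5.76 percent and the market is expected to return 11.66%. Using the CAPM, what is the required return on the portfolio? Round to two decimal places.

15.61%

β_Ingram = 0.668 × 31.77% / 13.86% = 1.5312
β_Zeller = 0.660 × 45.63% / 13.86% = 2.1729
β_Varden = 0.432 × 32.68% / 13.86% = 1.0186
β_Ellery = 0.425 × 25.35% / 13.86% = 0.7773
β_P = Σ w_i β_i = 0.41×1.5312 + 0.40×2.1729 + 0.10×1.0186 + 0.09×0.7773 = 1.6688
MRP = 11.66% − 5.76% = 5.90%
E(R_P) = R_f + β_P × MRP = 5.76% + 1.6688 × 5.90% = 15.61%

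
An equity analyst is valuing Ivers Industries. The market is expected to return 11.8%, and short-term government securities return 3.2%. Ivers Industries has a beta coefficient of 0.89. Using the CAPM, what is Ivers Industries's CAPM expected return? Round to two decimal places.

10.85%

Market risk premium = E(R_m) − R_f = 11.8% − 3.2% = 8.60%
E(R) = R_f + β × MRP = 3.2% + 0.89 × 8.6% = 10.85%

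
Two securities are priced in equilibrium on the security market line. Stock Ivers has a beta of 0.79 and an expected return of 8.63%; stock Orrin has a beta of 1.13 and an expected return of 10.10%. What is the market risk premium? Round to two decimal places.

Both satisfy E(R) = R_f + β·MRP, so the slope of the SML is
MRP = (10.10% − 8.63%) / (1.13 − 0.79) = 1.47% / 0.34 = 4.3235%

4.32%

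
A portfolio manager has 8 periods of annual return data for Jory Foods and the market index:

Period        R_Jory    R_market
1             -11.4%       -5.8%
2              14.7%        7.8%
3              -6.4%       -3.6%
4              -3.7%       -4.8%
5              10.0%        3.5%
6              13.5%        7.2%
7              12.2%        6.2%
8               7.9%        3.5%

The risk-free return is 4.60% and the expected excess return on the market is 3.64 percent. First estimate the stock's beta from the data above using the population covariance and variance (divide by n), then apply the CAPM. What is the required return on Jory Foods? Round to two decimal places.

Mean R_i = (-11.4 + 14.7 − 6.4 − 3.7 + 10.0 + 13.5 + 12.2 + 7.9) / 8 = 4.6000%
Mean R_m = (-5.8 + 7.8 − 3.6 − 4.8 + 3.5 + 7.2 + 6.2 + 3.5) / 8 = 1.7500%
Σ(R_i − R̄_i)(R_m − R̄_m) = 392.6700  ⇒  Cov = 392.6700 / 8 = 49.0838
Σ(R_m − R̄_m)² = 220.7600  ⇒  Var(R_m) = 220.7600 / 8 = 27.5950
β = Cov / Var(R_m) = 49.0838 / 27.5950 = 1.7787
E(R) = R_f + β × MRP = 4.60% + 1.7787 × 3.64% = 11.07%

11.07%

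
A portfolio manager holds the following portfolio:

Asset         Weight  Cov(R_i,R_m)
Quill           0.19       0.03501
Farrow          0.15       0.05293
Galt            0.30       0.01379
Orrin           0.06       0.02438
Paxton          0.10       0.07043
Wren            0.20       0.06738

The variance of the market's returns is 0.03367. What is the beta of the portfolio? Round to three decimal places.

1.209

β_Quill = 0.03501 / 0.03367 = 1.0398
β_Farrow = 0.05293 / 0.03367 = 1.5720
β_Galt = 0.01379 / 0.03367 = 0.4096
β_Orrin = 0.02438 / 0.03367 = 0.7241
β_Paxton = 0.07043 / 0.03367 = 2.0918
β_Wren = 0.06738 / 0.03367 = 2.0012
β_P = Σ w_i β_i = 0.19×1.0398 + 0.15×1.5720 + 0.30×0.4096 + 0.06×0.7241 + 0.10×2.0918 + 0.20×2.0012 = 1.2091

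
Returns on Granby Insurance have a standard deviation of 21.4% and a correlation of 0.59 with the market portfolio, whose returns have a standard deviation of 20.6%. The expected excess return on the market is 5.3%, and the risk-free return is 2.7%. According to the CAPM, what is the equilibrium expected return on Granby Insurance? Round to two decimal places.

β = ρ × σ_i / σ_m = 0.59 × 21.4% / 20.6% = 0.6129
E(R) = 2.7% + 0.6129 × 5.3% = 5.95%

5.95%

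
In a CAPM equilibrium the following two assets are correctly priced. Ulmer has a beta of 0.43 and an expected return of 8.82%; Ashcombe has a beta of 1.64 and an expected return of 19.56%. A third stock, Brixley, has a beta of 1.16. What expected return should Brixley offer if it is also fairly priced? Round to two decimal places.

MRP (SML slope) = (19.56% − 8.82%) / (1.64 − 0.43) = 10.74% / 1.21 = 8.8760%
R_f (intercept) = 8.82% − 0.43 × 8.8760% = 5.0033%
E(R_Brixley) = R_f + β × MRP = 5.0033% + 1.16 × 8.8760% = 15.30%

15.30%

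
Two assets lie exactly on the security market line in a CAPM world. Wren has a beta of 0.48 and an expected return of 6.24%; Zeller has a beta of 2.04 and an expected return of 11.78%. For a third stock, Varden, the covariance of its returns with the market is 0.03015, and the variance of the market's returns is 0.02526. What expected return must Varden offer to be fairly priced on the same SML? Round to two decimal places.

MRP = (11.78% − 6.24%) / (2.04 − 0.48) = 3.5513%
R_f = 6.24% − 0.48 × 3.5513% = 4.5354%
β_Varden = Cov / Var(R_m) = 0.03015 / 0.02526 = 1.1936
E(R_Varden) = R_f + β × MRP = 4.5354% + 1.1936 × 3.5513% = 8.77%

8.77%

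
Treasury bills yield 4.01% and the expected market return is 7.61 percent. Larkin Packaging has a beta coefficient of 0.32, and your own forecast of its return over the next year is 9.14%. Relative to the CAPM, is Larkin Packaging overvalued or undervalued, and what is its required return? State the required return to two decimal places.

Undervalued; required return 5.16%

MRP = 7.61% − 4.01% = 3.60%
Required return = R_f + β·MRP = 4.01% + 0.32 × 3.60% = 5.16%
Forecast 9.14% > required 5.16% → the stock plots above the SML → undervalued.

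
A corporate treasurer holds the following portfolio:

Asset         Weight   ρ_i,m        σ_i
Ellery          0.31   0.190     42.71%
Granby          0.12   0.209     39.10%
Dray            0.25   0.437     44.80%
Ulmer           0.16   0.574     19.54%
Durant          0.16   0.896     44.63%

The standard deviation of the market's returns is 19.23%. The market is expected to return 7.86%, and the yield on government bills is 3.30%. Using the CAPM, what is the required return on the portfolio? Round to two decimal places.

7.23%

β_Ellery = 0.190 × 42.71% / 19.23% = 0.4220
β_Granby = 0.209 × 39.10% / 19.23% = 0.4250
β_Dray = 0.437 × 44.80% / 19.23% = 1.0181
β_Ulmer = 0.574 × 19.54% / 19.23% = 0.5833
β_Durant = 0.896 × 44.63% / 19.23% = 2.0795
β_P = Σ w_i β_i = 0.31×0.4220 + 0.12×0.4250 + 0.25×1.0181 + 0.16×0.5833 + 0.16×2.0795 = 0.8624
MRP = 7.86% − 3.30% = 4.56%
E(R_P) = R_f + β_P × MRP = 3.30% + 0.8624 × 4.56% = 7.23%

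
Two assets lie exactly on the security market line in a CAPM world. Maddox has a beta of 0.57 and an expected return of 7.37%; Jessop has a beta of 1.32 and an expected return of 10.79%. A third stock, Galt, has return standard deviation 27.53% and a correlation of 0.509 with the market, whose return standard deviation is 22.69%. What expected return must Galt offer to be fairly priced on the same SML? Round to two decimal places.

MRP = (10.79% − 7.37%) / (1.32 − 0.57) = 4.5600%
R_f = 7.37% − 0.57 × 4.5600% = 4.7708%
β_Galt = ρ·σ_i/σ_m = 0.509 × 27.53 / 22.69 = 0.6176
E(R_Galt) = R_f + β × MRP = 4.7708% + 0.6176 × 4.5600% = 7.59%

7.59%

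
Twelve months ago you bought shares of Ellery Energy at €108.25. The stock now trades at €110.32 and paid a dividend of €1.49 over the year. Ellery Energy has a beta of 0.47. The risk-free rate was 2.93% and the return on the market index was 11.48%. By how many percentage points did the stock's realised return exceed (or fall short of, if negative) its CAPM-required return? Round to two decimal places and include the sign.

-3.66%

Realised HPR = (P1 + D1 − P0) / P0 = (110.32 + 1.49 − 108.25) / 108.25 = 3.56 / 108.25 = 3.2887%
MRP = 11.48% − 2.93% = 8.55%
CAPM required = R_f + β·MRP = 2.93% + 0.47 × 8.55% = 6.9485%
α = realised − required = 3.2887% − 6.9485% = -3.66%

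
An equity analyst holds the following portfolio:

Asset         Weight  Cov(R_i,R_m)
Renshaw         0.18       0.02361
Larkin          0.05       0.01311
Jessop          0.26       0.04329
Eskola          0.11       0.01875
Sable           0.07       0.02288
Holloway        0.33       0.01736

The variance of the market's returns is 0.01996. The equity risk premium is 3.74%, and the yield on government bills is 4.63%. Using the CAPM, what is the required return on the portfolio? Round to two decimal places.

β_Renshaw = 0.02361 / 0.01996 = 1.1829
β_Larkin = 0.01311 / 0.01996 = 0.6568
β_Jessop = 0.04329 / 0.01996 = 2.1688
β_Eskola = 0.01875 / 0.01996 = 0.9394
β_Sable = 0.02288 / 0.01996 = 1.1463
β_Holloway = 0.01736 / 0.01996 = 0.8697
β_P = Σ w_i β_i = 0.18×1.1829 + 0.05×0.6568 + 0.26×2.1688 + 0.11×0.9394 + 0.07×1.1463 + 0.33×0.8697 = 1.2802
E(R_P) = R_f + β_P × MRP = 4.63% + 1.2802 × 3.74% = 9.42%

9.42%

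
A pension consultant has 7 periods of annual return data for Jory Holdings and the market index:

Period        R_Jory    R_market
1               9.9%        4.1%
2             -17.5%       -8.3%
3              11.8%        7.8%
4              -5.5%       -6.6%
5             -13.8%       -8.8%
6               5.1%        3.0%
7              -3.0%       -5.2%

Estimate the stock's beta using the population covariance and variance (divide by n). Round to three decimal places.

1.599

Mean R_i = (9.9 − 17.5 + 11.8 − 5.5 − 13.8 + 5.1 − 3.0) / 7 = -1.8571%
Mean R_m = (4.1 − 8.3 + 7.8 − 6.6 − 8.8 + 3.0 − 5.2) / 7 = -2.0000%
Σ(R_i − R̄_i)(R_m − R̄_m) = 440.5200  ⇒  Cov = 440.5200 / 7 = 62.9314
Σ(R_m − R̄_m)² = 275.5800  ⇒  Var(R_m) = 275.5800 / 7 = 39.3686
β = Cov / Var(R_m) = 62.9314 / 39.3686 = 1.5985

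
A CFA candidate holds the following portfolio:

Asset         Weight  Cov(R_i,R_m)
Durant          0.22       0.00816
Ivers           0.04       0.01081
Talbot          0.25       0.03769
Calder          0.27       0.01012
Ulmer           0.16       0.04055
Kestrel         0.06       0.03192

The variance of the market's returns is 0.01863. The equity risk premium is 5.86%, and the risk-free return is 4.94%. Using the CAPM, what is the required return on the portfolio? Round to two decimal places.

β_Durant = 0.00816 / 0.01863 = 0.4380
β_Ivers = 0.01081 / 0.01863 = 0.5802
β_Talbot = 0.03769 / 0.01863 = 2.0231
β_Calder = 0.01012 / 0.01863 = 0.5432
β_Ulmer = 0.04055 / 0.01863 = 2.1766
β_Kestrel = 0.03192 / 0.01863 = 1.7134
β_P = Σ w_i β_i = 0.22×0.4380 + 0.04×0.5802 + 0.25×2.0231 + 0.27×0.5432 + 0.16×2.1766 + 0.06×1.7134 = 1.2231
E(R_P) = R_f + β_P × MRP = 4.94% + 1.2231 × 5.86% = 12.11%

12.11%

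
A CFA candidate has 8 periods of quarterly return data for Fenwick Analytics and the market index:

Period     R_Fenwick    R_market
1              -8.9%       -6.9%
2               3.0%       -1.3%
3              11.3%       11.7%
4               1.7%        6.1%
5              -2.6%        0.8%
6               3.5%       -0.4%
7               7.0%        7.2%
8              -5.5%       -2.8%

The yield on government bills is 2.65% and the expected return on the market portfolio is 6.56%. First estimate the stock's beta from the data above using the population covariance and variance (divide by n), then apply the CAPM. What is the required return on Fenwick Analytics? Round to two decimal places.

6.37%

Mean R_i = (-8.9 + 3.0 + 11.3 + 1.7 − 2.6 + 3.5 + 7.0 − 5.5) / 8 = 1.1875%
Mean R_m = (-6.9 − 1.3 + 11.7 + 6.1 + 0.8 − 0.4 + 7.2 − 2.8) / 8 = 1.8000%
Σ(R_i − R̄_i)(R_m − R̄_m) = 245.3100  ⇒  Cov = 245.3100 / 8 = 30.6638
Σ(R_m − R̄_m)² = 257.9600  ⇒  Var(R_m) = 257.9600 / 8 = 32.2450
β = Cov / Var(R_m) = 30.6638 / 32.2450 = 0.9510
MRP = 6.56% − 2.65% = 3.91%
E(R) = R_f + β × MRP = 2.65% + 0.9510 × 3.91% = 6.37%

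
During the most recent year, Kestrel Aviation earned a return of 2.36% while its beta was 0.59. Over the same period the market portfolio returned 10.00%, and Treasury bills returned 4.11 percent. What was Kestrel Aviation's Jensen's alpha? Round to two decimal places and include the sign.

Market excess return = 10.00% − 4.11% = 5.89%
CAPM benchmark = R_f + β(R_m − R_f) = 4.11% + 0.59 × 5.89% = 7.5851%
α = actual − benchmark = 2.36% − 7.5851% = -5.23%

-5.23%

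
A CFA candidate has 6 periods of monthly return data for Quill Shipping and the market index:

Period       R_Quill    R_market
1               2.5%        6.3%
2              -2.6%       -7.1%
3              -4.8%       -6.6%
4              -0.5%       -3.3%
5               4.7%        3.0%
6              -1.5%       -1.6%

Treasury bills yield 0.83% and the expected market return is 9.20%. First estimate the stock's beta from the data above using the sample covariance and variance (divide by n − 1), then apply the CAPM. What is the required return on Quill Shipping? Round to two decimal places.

5.59%

Mean R_i = (2.5 − 2.6 − 4.8 − 0.5 + 4.7 − 1.5) / 6 = -0.3667%
Mean R_m = (6.3 − 7.1 − 6.6 − 3.3 + 3.0 − 1.6) / 6 = -1.5500%
Σ(R_i − R̄_i)(R_m − R̄_m) = 80.6300  ⇒  Cov = 80.6300 / 5 = 16.1260
Σ(R_m − R̄_m)² = 141.6950  ⇒  Var(R_m) = 141.6950 / 5 = 28.3390
β = Cov / Var(R_m) = 16.1260 / 28.3390 = 0.5690
MRP = 9.20% − 0.83% = 8.37%
E(R) = R_f + β × MRP = 0.83% + 0.5690 × 8.37% = 5.59%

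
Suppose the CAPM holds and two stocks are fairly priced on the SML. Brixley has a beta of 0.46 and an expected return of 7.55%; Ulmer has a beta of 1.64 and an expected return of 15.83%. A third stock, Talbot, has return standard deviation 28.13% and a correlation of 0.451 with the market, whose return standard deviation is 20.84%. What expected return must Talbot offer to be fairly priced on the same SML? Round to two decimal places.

MRP = (15.83% − 7.55%) / (1.64 − 0.46) = 7.0169%
R_f = 7.55% − 0.46 × 7.0169% = 4.3222%
β_Talbot = ρ·σ_i/σ_m = 0.451 × 28.13 / 20.84 = 0.6088
E(R_Talbot) = R_f + β × MRP = 4.3222% + 0.6088 × 7.0169% = 8.59%

8.59%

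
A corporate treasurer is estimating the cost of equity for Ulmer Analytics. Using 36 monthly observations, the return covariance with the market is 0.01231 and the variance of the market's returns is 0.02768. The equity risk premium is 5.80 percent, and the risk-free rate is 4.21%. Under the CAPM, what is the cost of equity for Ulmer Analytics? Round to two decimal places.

6.79%

β = Cov(R_i, R_m) / Var(R_m) = 0.01231 / 0.02768 = 0.4447
E(R) = R_f + β × MRP = 4.21% + 0.4447 × 5.80% = 6.79%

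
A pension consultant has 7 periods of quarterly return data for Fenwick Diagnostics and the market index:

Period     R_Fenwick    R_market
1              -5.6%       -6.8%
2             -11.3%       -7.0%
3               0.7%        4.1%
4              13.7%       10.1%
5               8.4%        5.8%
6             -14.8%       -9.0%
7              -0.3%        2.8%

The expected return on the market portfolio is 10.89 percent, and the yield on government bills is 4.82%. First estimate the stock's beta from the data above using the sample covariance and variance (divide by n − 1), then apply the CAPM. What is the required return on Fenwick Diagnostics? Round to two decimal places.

12.75%

Mean R_i = (-5.6 − 11.3 + 0.7 + 13.7 + 8.4 − 14.8 − 0.3) / 7 = -1.3143%
Mean R_m = (-6.8 − 7.0 + 4.1 + 10.1 + 5.8 − 9.0 + 2.8) / 7 = 0.0000%
Σ(R_i − R̄_i)(R_m − R̄_m) = 439.5000  ⇒  Cov = 439.5000 / 6 = 73.2500
Σ(R_m − R̄_m)² = 336.5400  ⇒  Var(R_m) = 336.5400 / 6 = 56.0900
β = Cov / Var(R_m) = 73.2500 / 56.0900 = 1.3059
MRP = 10.89% − 4.82% = 6.07%
E(R) = R_f + β × MRP = 4.82% + 1.3059 × 6.07% = 12.75%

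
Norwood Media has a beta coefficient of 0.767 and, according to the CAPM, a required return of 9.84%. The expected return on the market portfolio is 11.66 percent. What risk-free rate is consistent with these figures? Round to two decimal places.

E(R) = R_f + β(E(R_m) − R_f) = R_f(1 − β) + β·E(R_m)
9.84% = R_f × (1 − 0.767) + 0.767 × 11.66%
9.84% = R_f × 0.233 + 8.94322%
R_f = (9.84% − 8.94322%) / 0.233 = 3.85%

3.85%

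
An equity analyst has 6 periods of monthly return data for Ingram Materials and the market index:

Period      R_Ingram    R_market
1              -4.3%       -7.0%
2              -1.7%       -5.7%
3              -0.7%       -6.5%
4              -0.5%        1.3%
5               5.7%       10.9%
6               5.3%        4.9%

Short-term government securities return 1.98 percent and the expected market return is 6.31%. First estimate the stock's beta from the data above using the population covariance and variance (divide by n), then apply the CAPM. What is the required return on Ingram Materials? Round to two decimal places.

4.13%

Mean R_i = (-4.3 − 1.7 − 0.7 − 0.5 + 5.7 + 5.3) / 6 = 0.6333%
Mean R_m = (-7.0 − 5.7 − 6.5 + 1.3 + 10.9 + 4.9) / 6 = -0.3500%
Σ(R_i − R̄_i)(R_m − R̄_m) = 133.1200  ⇒  Cov = 133.1200 / 6 = 22.1867
Σ(R_m − R̄_m)² = 267.5150  ⇒  Var(R_m) = 267.5150 / 6 = 44.5858
β = Cov / Var(R_m) = 22.1867 / 44.5858 = 0.4976
MRP = 6.31% − 1.98% = 4.33%
E(R) = R_f + β × MRP = 1.98% + 0.4976 × 4.33% = 4.13%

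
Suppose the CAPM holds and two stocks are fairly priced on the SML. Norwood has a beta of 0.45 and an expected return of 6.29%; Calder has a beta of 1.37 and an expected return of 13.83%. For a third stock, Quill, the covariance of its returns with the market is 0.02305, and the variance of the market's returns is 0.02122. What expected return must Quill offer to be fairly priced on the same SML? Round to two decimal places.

MRP = (13.83% − 6.29%) / (1.37 − 0.45) = 8.1957%
R_f = 6.29% − 0.45 × 8.1957% = 2.6019%
β_Quill = Cov / Var(R_m) = 0.02305 / 0.02122 = 1.0862
E(R_Quill) = R_f + β × MRP = 2.6019% + 1.0862 × 8.1957% = 11.50%

11.50%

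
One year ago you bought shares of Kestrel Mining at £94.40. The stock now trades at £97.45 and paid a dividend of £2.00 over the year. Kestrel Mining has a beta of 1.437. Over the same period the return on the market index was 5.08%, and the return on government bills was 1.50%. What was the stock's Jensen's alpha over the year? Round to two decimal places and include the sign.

Realised HPR = (P1 + D1 − P0) / P0 = (97.45 + 2.00 − 94.40) / 94.40 = 5.05 / 94.40 = 5.3496%
MRP = 5.08% − 1.50% = 3.58%
CAPM required = R_f + β·MRP = 1.50% + 1.437 × 3.58% = 6.64446%
α = realised − required = 5.3496% − 6.64446% = -1.29%

-1.29%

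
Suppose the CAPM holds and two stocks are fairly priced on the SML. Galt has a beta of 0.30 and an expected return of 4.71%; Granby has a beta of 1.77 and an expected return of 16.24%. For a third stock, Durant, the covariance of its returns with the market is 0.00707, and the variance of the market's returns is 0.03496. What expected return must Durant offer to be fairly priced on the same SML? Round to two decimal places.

MRP = (16.24% − 4.71%) / (1.77 − 0.30) = 7.8435%
R_f = 4.71% − 0.30 × 7.8435% = 2.3570%
β_Durant = Cov / Var(R_m) = 0.00707 / 0.03496 = 0.2022
E(R_Durant) = R_f + β × MRP = 2.3570% + 0.2022 × 7.8435% = 3.94%

3.94%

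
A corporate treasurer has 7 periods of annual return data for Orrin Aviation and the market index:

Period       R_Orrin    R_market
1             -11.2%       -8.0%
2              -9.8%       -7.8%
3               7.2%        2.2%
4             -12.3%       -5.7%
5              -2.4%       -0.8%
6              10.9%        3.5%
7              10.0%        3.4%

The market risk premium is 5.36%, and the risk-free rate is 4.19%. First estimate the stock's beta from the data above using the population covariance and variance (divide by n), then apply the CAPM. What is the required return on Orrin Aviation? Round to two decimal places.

14.52%

Mean R_i = (-11.2 − 9.8 + 7.2 − 12.3 − 2.4 + 10.9 + 10.0) / 7 = -1.0857%
Mean R_m = (-8.0 − 7.8 + 2.2 − 5.7 − 0.8 + 3.5 + 3.4) / 7 = -1.8857%
Σ(R_i − R̄_i)(R_m − R̄_m) = 311.7286  ⇒  Cov = 311.7286 / 7 = 44.5327
Σ(R_m − R̄_m)² = 161.7286  ⇒  Var(R_m) = 161.7286 / 7 = 23.1041
β = Cov / Var(R_m) = 44.5327 / 23.1041 = 1.9275
E(R) = R_f + β × MRP = 4.19% + 1.9275 × 5.36% = 14.52%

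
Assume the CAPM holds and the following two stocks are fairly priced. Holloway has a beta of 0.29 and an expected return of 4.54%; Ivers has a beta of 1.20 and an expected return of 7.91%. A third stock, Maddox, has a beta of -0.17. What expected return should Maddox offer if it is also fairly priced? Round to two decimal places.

2.84%

MRP (SML slope) = (7.91% − 4.54%) / (1.20 − 0.29) = 3.37% / 0.91 = 3.7033%
R_f (intercept) = 4.54% − 0.29 × 3.7033% = 3.4660%
E(R_Maddox) = R_f + β × MRP = 3.4660% + -0.17 × 3.7033% = 2.84%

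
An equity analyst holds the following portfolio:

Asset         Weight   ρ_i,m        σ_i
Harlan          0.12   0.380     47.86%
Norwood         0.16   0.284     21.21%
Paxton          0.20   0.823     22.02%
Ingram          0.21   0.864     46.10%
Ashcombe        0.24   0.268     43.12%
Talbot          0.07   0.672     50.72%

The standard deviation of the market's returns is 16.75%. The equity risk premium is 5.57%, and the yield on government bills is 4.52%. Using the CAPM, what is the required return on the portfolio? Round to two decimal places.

11.27%

β_Harlan = 0.380 × 47.86% / 16.75% = 1.0858
β_Norwood = 0.284 × 21.21% / 16.75% = 0.3596
β_Paxton = 0.823 × 22.02% / 16.75% = 1.0819
β_Ingram = 0.864 × 46.10% / 16.75% = 2.3779
β_Ashcombe = 0.268 × 43.12% / 16.75% = 0.6899
β_Talbot = 0.672 × 50.72% / 16.75% = 2.0349
β_P = Σ w_i β_i = 0.12×1.0858 + 0.16×0.3596 + 0.20×1.0819 + 0.21×2.3779 + 0.24×0.6899 + 0.07×2.0349 = 1.2116
E(R_P) = R_f + β_P × MRP = 4.52% + 1.2116 × 5.57% = 11.27%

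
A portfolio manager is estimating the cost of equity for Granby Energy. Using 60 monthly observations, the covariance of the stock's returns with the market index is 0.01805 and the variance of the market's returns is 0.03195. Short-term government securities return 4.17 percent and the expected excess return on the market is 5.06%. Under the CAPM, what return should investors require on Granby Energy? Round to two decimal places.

7.03%

β = Cov(R_i, R_m) / Var(R_m) = 0.01805 / 0.03195 = 0.5649
E(R) = R_f + β × MRP = 4.17% + 0.5649 × 5.06% = 7.03%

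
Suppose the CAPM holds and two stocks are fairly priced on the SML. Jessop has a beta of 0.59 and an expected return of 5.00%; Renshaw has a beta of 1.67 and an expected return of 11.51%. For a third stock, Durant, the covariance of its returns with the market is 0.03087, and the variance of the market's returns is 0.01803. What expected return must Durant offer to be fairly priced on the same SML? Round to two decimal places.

MRP = (11.51% − 5.00%) / (1.67 − 0.59) = 6.0278%
R_f = 5.00% − 0.59 × 6.0278% = 1.4436%
β_Durant = Cov / Var(R_m) = 0.03087 / 0.01803 = 1.7121
E(R_Durant) = R_f + β × MRP = 1.4436% + 1.7121 × 6.0278% = 11.76%

11.76%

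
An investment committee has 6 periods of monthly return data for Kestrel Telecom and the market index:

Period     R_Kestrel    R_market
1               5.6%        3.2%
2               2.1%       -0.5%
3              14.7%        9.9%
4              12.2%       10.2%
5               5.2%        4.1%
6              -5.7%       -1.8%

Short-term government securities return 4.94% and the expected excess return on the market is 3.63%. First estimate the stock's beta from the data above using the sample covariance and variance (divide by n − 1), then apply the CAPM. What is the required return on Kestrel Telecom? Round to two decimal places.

9.94%

Mean R_i = (5.6 + 2.1 + 14.7 + 12.2 + 5.2 − 5.7) / 6 = 5.6833%
Mean R_m = (3.2 − 0.5 + 9.9 + 10.2 + 4.1 − 1.8) / 6 = 4.1833%
Σ(R_i − R̄_i)(R_m − R̄_m) = 175.7683  ⇒  Cov = 175.7683 / 5 = 35.1537
Σ(R_m − R̄_m)² = 127.5883  ⇒  Var(R_m) = 127.5883 / 5 = 25.5177
β = Cov / Var(R_m) = 35.1537 / 25.5177 = 1.3776
E(R) = R_f + β × MRP = 4.94% + 1.3776 × 3.63% = 9.94%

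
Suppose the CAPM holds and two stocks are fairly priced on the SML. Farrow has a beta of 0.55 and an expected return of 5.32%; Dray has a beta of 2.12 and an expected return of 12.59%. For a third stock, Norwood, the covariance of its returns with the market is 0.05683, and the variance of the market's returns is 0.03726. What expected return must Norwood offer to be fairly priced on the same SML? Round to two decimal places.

9.84%

MRP = (12.59% − 5.32%) / (2.12 − 0.55) = 4.6306%
R_f = 5.32% − 0.55 × 4.6306% = 2.7732%
β_Norwood = Cov / Var(R_m) = 0.05683 / 0.03726 = 1.5252
E(R_Norwood) = R_f + β × MRP = 2.7732% + 1.5252 × 4.6306% = 9.84%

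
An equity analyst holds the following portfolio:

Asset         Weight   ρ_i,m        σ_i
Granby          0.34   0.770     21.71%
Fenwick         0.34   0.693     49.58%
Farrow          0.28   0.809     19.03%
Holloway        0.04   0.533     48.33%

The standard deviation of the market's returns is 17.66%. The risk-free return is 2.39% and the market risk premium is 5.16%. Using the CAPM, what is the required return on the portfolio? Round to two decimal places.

9.02%

β_Granby = 0.770 × 21.71% / 17.66% = 0.9466
β_Fenwick = 0.693 × 49.58% / 17.66% = 1.9456
β_Farrow = 0.809 × 19.03% / 17.66% = 0.8718
β_Holloway = 0.533 × 48.33% / 17.66% = 1.4587
β_P = Σ w_i β_i = 0.34×0.9466 + 0.34×1.9456 + 0.28×0.8718 + 0.04×1.4587 = 1.2858
E(R_P) = R_f + β_P × MRP = 2.39% + 1.2858 × 5.16% = 9.02%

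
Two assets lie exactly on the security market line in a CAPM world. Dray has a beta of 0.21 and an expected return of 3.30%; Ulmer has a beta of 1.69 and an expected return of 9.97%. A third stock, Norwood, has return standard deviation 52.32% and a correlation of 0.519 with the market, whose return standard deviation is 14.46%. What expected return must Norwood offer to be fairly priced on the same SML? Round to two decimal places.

10.82%

MRP = (9.97% − 3.30%) / (1.69 − 0.21) = 4.5068%
R_f = 3.30% − 0.21 × 4.5068% = 2.3536%
β_Norwood = ρ·σ_i/σ_m = 0.519 × 52.32 / 14.46 = 1.8779
E(R_Norwood) = R_f + β × MRP = 2.3536% + 1.8779 × 4.5068% = 10.82%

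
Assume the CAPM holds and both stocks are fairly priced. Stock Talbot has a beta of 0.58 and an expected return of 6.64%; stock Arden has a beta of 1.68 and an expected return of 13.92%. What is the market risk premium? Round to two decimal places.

Both satisfy E(R) = R_f + β·MRP, so the slope of the SML is
MRP = (13.92% − 6.64%) / (1.68 − 0.58) = 7.28% / 1.10 = 6.6182%

6.62%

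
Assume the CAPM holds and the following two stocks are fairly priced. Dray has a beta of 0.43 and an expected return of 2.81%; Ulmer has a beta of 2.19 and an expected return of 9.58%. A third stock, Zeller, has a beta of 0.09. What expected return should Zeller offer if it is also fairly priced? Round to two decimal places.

MRP (SML slope) = (9.58% − 2.81%) / (2.19 − 0.43) = 6.77% / 1.76 = 3.8466%
R_f (intercept) = 2.81% − 0.43 × 3.8466% = 1.1560%
E(R_Zeller) = R_f + β × MRP = 1.1560% + 0.09 × 3.8466% = 1.50%

1.50%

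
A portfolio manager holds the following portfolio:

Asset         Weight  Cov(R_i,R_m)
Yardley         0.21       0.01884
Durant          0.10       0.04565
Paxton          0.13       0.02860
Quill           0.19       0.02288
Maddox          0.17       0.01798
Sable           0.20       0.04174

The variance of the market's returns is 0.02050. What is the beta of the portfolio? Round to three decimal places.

1.365

β_Yardley = 0.01884 / 0.02050 = 0.9190
β_Durant = 0.04565 / 0.02050 = 2.2268
β_Paxton = 0.02860 / 0.02050 = 1.3951
β_Quill = 0.02288 / 0.02050 = 1.1161
β_Maddox = 0.01798 / 0.02050 = 0.8771
β_Sable = 0.04174 / 0.02050 = 2.0361
β_P = Σ w_i β_i = 0.21×0.9190 + 0.10×2.2268 + 0.13×1.3951 + 0.19×1.1161 + 0.17×0.8771 + 0.20×2.0361 = 1.3654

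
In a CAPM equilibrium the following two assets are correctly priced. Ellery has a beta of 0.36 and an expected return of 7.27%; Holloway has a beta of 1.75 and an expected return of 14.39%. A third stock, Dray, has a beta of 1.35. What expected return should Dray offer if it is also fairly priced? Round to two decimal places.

MRP (SML slope) = (14.39% − 7.27%) / (1.75 − 0.36) = 7.12% / 1.39 = 5.1223%
R_f (intercept) = 7.27% − 0.36 × 5.1223% = 5.4260%
E(R_Dray) = R_f + β × MRP = 5.4260% + 1.35 × 5.1223% = 12.34%

12.34%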